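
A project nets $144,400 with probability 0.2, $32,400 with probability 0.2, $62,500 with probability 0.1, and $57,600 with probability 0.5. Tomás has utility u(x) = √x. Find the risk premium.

$4,361

E[u] = 0.2·√144400 + 0.2·√32400 + 0.1·√62500 + 0.5·√57600 = 0.2·380 + 0.2·180 + 0.1·250 + 0.5·240 = 257
CE = (257)² = 66049
Risk premium = EV − CE = 70410 − 66049 = 4361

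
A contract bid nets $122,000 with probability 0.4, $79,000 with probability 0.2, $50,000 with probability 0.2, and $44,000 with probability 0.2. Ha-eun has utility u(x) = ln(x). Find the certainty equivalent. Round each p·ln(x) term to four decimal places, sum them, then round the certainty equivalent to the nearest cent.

$76,305.48

E[u] = 0.4·ln(122000) + 0.2·ln(79000) + 0.2·ln(50000) + 0.2·ln(44000) = 4.6847 + 2.2554 + 2.1640 + 2.1384 = 11.2425
CE = e^11.2425 ≈ 76305.48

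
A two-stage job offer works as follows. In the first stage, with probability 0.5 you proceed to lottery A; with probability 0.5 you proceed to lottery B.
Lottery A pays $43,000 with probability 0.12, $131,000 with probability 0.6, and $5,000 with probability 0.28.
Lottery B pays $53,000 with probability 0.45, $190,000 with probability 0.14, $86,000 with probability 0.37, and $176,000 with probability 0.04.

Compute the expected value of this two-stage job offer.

EV(A) = 0.12 × 43000 + 0.6 × 131000 + 0.28 × 5000 = 5160 + 78600 + 1400 = 85160
EV(B) = 0.45 × 53000 + 0.14 × 190000 + 0.37 × 86000 + 0.04 × 176000 = 23850 + 26600 + 31820 + 7040 = 89310
Overall = 0.5 × 85160 + 0.5 × 89310 = 42580 + 44655 = 87235

$87,235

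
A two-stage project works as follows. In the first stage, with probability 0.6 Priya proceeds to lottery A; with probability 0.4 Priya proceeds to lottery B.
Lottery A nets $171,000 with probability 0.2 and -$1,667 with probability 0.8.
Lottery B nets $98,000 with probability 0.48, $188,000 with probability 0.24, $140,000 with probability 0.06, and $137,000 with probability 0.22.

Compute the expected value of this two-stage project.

EV(A) = 0.2 × 171000 + 0.8 × (-1667) = 34200 − 1333.6 = 32866.4
EV(B) = 0.48 × 98000 + 0.24 × 188000 + 0.06 × 140000 + 0.22 × 137000 = 47040 + 45120 + 8400 + 30140 = 130700
Overall = 0.6 × 32866.4 + 0.4 × 130700 = 19719.84 + 52280 = 71999.84

$71,999.84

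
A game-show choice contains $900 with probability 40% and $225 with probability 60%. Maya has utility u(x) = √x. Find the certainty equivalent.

E[u] = 0.4·√900 + 0.6·√225 = 0.4·30 + 0.6·15 = 21
CE = (21)² = 441

$441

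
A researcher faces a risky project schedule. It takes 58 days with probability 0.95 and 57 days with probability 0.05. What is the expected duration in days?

EV = 0.95 × 58 + 0.05 × 57 = 55.1 + 2.85 = 57.95

57.95 days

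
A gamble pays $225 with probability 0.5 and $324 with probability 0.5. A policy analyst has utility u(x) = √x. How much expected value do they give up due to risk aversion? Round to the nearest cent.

E[u] = 0.5·√225 + 0.5·√324 = 0.5·15 + 0.5·18 = 16.5
CE = (16.5)² = 272.25
Risk premium = EV − CE = 274.5 − 272.25 = 2.25

$2.25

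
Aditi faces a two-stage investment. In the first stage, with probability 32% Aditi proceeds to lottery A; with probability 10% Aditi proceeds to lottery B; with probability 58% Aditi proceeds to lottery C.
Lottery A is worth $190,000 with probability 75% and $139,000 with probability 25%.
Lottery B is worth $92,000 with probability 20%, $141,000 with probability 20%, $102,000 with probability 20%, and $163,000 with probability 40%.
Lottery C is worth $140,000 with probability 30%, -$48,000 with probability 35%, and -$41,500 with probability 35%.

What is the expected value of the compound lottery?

$76,131.50

EV(A) = 0.75 × 190000 + 0.25 × 139000 = 142500 + 34750 = 177250
EV(B) = 0.2 × 92000 + 0.2 × 141000 + 0.2 × 102000 + 0.4 × 163000 = 18400 + 28200 + 20400 + 65200 = 132200
EV(C) = 0.3 × 140000 + 0.35 × (-48000) + 0.35 × (-41500) = 42000 − 16800 − 14525 = 10675
Overall = 0.32 × 177250 + 0.1 × 132200 + 0.58 × 10675 = 56720 + 13220 + 6191.5 = 76131.5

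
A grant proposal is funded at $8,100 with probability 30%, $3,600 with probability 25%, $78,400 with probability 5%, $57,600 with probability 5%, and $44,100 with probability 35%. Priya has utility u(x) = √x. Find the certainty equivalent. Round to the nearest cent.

E[u] = 0.3·√8100 + 0.25·√3600 + 0.05·√78400 + 0.05·√57600 + 0.35·√44100 = 0.3·90 + 0.25·60 + 0.05·280 + 0.05·240 + 0.35·210 = 141.5
CE = (141.5)² = 20022.25

$20,022.25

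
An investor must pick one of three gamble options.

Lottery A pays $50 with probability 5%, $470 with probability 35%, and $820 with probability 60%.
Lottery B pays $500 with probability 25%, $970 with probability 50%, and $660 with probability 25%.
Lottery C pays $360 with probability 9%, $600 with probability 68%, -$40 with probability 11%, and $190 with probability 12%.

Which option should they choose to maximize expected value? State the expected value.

Lottery A = 0.05 × 50 + 0.35 × 470 + 0.6 × 820 = 2.5 + 164.5 + 492 = 659
Lottery B = 0.25 × 500 + 0.5 × 970 + 0.25 × 660 = 125 + 485 + 165 = 775
Lottery C = 0.09 × 360 + 0.68 × 600 + 0.11 × (-40) + 0.12 × 190 = 32.4 + 408 − 4.4 + 22.8 = 458.8

Lottery B ($775)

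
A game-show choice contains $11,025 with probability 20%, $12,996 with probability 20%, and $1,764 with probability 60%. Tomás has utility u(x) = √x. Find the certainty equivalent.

$4,761

E[u] = 0.2·√11025 + 0.2·√12996 + 0.6·√1764 = 0.2·105 + 0.2·114 + 0.6·42 = 69
CE = (69)² = 4761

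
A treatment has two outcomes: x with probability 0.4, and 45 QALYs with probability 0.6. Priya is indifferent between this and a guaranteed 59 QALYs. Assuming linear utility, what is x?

x = 80 QALYs

0.4·x + 0.6·45 = 59
0.4·x = 59 − 27 = 32
x = 32 / 0.4 = 80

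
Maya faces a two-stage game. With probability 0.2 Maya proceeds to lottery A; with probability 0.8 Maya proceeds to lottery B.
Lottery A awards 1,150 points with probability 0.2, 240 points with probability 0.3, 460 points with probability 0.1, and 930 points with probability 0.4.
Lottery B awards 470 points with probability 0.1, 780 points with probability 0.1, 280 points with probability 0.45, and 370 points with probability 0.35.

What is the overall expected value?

448.4 points

EV(A) = 0.2 × 1150 + 0.3 × 240 + 0.1 × 460 + 0.4 × 930 = 230 + 72 + 46 + 372 = 720
EV(B) = 0.1 × 470 + 0.1 × 780 + 0.45 × 280 + 0.35 × 370 = 47 + 78 + 126 + 129.5 = 380.5
Overall = 0.2 × 720 + 0.8 × 380.5 = 144 + 304.4 = 448.4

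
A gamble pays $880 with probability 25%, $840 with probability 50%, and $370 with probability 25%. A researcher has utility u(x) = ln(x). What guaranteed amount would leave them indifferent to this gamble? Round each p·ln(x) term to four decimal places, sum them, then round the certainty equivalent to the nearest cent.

E[u] = 0.25·ln(880) + 0.5·ln(840) + 0.25·ln(370) = 1.6950 + 3.3667 + 1.4784 = 6.5401
CE = e^6.5401 ≈ 692.36

$692.36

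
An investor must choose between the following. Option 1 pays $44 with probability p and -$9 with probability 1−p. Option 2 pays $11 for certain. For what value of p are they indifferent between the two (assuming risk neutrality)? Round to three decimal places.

p = 0.377

p·44 + (1−p)·(-9) = 11
53p − 9 = 11
p = (11 + 9) / 53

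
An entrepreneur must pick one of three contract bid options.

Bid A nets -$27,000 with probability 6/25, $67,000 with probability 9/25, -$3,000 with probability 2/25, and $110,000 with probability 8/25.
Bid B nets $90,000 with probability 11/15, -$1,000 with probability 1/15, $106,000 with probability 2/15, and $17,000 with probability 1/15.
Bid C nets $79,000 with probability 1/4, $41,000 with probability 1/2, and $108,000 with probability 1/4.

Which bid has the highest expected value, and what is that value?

Bid B ($81,200)

Bid A = 6/25 × (-27000) + 9/25 × 67000 + 2/25 × (-3000) + 8/25 × 110000 = -6480 + 24120 − 240 + 35200 = 52600
Bid B = 11/15 × 90000 + 1/15 × (-1000) + 2/15 × 106000 + 1/15 × 17000 = 66000 − 66.6667 + 14133.3333 + 1133.3333 = 81200
Bid C = 1/4 × 79000 + 1/2 × 41000 + 1/4 × 108000 = 19750 + 20500 + 27000 = 67250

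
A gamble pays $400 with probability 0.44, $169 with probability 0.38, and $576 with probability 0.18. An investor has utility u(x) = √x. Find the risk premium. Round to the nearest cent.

$17.74

E[u] = 0.44·√400 + 0.38·√169 + 0.18·√576 = 0.44·20 + 0.38·13 + 0.18·24 = 18.06
CE = (18.06)² = 326.1636
Risk premium = EV − CE = 343.9 − 326.1636 = 17.7364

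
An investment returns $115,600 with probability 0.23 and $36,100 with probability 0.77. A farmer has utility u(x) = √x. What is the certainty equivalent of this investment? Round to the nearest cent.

E[u] = 0.23·√115600 + 0.77·√36100 = 0.23·340 + 0.77·190 = 224.5
CE = (224.5)² = 50400.25

$50,400.25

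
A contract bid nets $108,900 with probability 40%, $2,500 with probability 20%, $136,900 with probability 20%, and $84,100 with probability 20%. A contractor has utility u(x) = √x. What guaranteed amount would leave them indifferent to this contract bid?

$75,076

E[u] = 0.4·√108900 + 0.2·√2500 + 0.2·√136900 + 0.2·√84100 = 0.4·330 + 0.2·50 + 0.2·370 + 0.2·290 = 274
CE = (274)² = 75076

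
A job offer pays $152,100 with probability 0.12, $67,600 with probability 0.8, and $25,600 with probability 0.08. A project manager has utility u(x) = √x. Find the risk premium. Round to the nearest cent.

E[u] = 0.12·√152100 + 0.8·√67600 + 0.08·√25600 = 0.12·390 + 0.8·260 + 0.08·160 = 267.6
CE = (267.6)² = 71609.76
Risk premium = EV − CE = 74380 − 71609.76 = 2770.24

$2,770.24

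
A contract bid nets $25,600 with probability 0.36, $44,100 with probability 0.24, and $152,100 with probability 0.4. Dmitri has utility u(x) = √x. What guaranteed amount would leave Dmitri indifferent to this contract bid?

E[u] = 0.36·√25600 + 0.24·√44100 + 0.4·√152100 = 0.36·160 + 0.24·210 + 0.4·390 = 264
CE = (264)² = 69696

$69,696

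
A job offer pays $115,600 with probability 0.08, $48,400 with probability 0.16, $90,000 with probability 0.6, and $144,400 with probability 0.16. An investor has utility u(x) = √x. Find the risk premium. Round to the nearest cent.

$2,165.76

E[u] = 0.08·√115600 + 0.16·√48400 + 0.6·√90000 + 0.16·√144400 = 0.08·340 + 0.16·220 + 0.6·300 + 0.16·380 = 303.2
CE = (303.2)² = 91930.24
Risk premium = EV − CE = 94096 − 91930.24 = 2165.76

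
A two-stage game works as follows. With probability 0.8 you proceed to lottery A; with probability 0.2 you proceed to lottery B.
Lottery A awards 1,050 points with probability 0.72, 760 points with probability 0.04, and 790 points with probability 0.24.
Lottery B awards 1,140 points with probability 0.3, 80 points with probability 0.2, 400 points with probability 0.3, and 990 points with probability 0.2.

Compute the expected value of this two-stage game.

EV(A) = 0.72 × 1050 + 0.04 × 760 + 0.24 × 790 = 756 + 30.4 + 189.6 = 976
EV(B) = 0.3 × 1140 + 0.2 × 80 + 0.3 × 400 + 0.2 × 990 = 342 + 16 + 120 + 198 = 676
Overall = 0.8 × 976 + 0.2 × 676 = 780.8 + 135.2 = 916

916 points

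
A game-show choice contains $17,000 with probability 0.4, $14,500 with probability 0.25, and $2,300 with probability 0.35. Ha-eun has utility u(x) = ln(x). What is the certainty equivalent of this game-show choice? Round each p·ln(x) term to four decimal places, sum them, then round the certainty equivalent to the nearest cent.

E[u] = 0.4·ln(17000) + 0.25·ln(14500) + 0.35·ln(2300) = 3.8964 + 2.3955 + 2.7092 = 9.0011
CE = e^9.0011 ≈ 8112.00

$8,112.00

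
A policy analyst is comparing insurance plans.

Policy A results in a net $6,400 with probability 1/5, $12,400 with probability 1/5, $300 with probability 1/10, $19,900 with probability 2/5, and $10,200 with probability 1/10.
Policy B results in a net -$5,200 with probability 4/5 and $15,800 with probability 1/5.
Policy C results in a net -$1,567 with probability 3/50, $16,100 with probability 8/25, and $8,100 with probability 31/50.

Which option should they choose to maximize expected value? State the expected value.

Policy A ($12,770)

Policy A = 1/5 × 6400 + 1/5 × 12400 + 1/10 × 300 + 2/5 × 19900 + 1/10 × 10200 = 1280 + 2480 + 30 + 7960 + 1020 = 12770
Policy B = 4/5 × (-5200) + 1/5 × 15800 = -4160 + 3160 = -1000
Policy C = 3/50 × (-1567) + 8/25 × 16100 + 31/50 × 8100 = -94.02 + 5152 + 5022 = 10079.98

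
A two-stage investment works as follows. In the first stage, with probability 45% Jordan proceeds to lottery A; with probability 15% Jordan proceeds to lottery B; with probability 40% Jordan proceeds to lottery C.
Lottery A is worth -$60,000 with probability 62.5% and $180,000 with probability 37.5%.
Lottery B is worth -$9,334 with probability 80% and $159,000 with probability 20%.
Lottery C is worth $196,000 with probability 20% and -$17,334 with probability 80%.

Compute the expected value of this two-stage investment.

EV(A) = 0.625 × (-60000) + 0.375 × 180000 = -37500 + 67500 = 30000
EV(B) = 0.8 × (-9334) + 0.2 × 159000 = -7467.2 + 31800 = 24332.8
EV(C) = 0.2 × 196000 + 0.8 × (-17334) = 39200 − 13867.2 = 25332.8
Overall = 0.45 × 30000 + 0.15 × 24332.8 + 0.4 × 25332.8 = 13500 + 3649.92 + 10133.12 = 27283.04

$27,283.04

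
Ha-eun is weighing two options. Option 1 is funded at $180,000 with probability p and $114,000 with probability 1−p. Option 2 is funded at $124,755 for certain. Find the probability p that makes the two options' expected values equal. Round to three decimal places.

p = 0.163

p·180000 + (1−p)·114000 = 124755
66000p + 114000 = 124755
p = (124755 − 114000) / 66000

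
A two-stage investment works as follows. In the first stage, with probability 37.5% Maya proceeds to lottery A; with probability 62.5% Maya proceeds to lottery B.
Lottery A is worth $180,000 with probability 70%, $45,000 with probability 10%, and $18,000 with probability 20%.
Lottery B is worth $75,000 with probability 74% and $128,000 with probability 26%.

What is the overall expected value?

EV(A) = 0.7 × 180000 + 0.1 × 45000 + 0.2 × 18000 = 126000 + 4500 + 3600 = 134100
EV(B) = 0.74 × 75000 + 0.26 × 128000 = 55500 + 33280 = 88780
Overall = 0.375 × 134100 + 0.625 × 88780 = 50287.5 + 55487.5 = 105775

$105,775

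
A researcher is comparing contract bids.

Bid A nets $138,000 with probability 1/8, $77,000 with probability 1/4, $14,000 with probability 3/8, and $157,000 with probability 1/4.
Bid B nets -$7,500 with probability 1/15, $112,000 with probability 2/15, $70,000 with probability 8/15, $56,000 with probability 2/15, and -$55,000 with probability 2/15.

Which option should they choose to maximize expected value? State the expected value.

Bid A ($81,000)

Bid A = 1/8 × 138000 + 1/4 × 77000 + 3/8 × 14000 + 1/4 × 157000 = 17250 + 19250 + 5250 + 39250 = 81000
Bid B = 1/15 × (-7500) + 2/15 × 112000 + 8/15 × 70000 + 2/15 × 56000 + 2/15 × (-55000) = -500 + 14933.3333 + 37333.3333 + 7466.6667 − 7333.3333 = 51900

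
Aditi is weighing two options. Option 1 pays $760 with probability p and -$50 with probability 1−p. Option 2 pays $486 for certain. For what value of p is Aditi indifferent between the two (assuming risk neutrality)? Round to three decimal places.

p = 0.662

p·760 + (1−p)·(-50) = 486
810p − 50 = 486
p = (486 + 50) / 810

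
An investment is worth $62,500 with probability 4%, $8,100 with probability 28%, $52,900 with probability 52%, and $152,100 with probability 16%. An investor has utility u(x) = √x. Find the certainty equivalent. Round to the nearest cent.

E[u] = 0.04·√62500 + 0.28·√8100 + 0.52·√52900 + 0.16·√152100 = 0.04·250 + 0.28·90 + 0.52·230 + 0.16·390 = 217.2
CE = (217.2)² = 47175.84

$47,175.84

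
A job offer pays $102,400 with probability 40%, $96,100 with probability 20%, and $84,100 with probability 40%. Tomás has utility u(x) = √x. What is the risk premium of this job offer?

E[u] = 0.4·√102400 + 0.2·√96100 + 0.4·√84100 = 0.4·320 + 0.2·310 + 0.4·290 = 306
CE = (306)² = 93636
Risk premium = EV − CE = 93820 − 93636 = 184

$184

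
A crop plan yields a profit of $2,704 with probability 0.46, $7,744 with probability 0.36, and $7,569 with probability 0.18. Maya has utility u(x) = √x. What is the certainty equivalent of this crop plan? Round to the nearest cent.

$5,077.99

E[u] = 0.46·√2704 + 0.36·√7744 + 0.18·√7569 = 0.46·52 + 0.36·88 + 0.18·87 = 71.26
CE = (71.26)² = 5077.9876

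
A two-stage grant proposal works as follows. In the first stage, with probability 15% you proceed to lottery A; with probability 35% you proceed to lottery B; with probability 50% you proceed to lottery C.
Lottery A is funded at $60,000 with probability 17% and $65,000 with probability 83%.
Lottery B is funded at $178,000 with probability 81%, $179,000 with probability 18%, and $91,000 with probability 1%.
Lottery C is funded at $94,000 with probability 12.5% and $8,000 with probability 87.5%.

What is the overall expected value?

EV(A) = 0.17 × 60000 + 0.83 × 65000 = 10200 + 53950 = 64150
EV(B) = 0.81 × 178000 + 0.18 × 179000 + 0.01 × 91000 = 144180 + 32220 + 910 = 177310
EV(C) = 0.125 × 94000 + 0.875 × 8000 = 11750 + 7000 = 18750
Overall = 0.15 × 64150 + 0.35 × 177310 + 0.5 × 18750 = 9622.5 + 62058.5 + 9375 = 81056

$81,056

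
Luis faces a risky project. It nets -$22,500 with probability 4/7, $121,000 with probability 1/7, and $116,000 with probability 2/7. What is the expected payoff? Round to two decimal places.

$37,571.43

EV = 4/7 × (-22500) + 1/7 × 121000 + 2/7 × 116000 = -12857.1429 + 17285.7143 + 33142.8571 = 37571.4286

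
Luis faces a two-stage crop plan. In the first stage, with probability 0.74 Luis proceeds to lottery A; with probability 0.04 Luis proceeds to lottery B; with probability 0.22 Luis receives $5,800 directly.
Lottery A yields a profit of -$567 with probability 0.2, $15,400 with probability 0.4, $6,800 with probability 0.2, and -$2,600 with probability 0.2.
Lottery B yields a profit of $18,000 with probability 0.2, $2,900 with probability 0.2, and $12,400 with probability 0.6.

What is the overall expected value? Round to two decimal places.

EV(A) = 0.2 × (-567) + 0.4 × 15400 + 0.2 × 6800 + 0.2 × (-2600) = -113.4 + 6160 + 1360 − 520 = 6886.6
EV(B) = 0.2 × 18000 + 0.2 × 2900 + 0.6 × 12400 = 3600 + 580 + 7440 = 11620
Branch C: 5800 (certain)
Overall = 0.74 × 6886.6 + 0.04 × 11620 + 0.22 × 5800 = 5096.084 + 464.8 + 1276 = 6836.884

$6,836.88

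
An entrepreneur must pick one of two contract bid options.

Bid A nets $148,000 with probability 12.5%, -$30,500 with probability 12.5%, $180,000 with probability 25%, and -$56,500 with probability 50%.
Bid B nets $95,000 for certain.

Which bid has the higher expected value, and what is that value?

Bid A = 0.125 × 148000 + 0.125 × (-30500) + 0.25 × 180000 + 0.5 × (-56500) = 18500 − 3812.5 + 45000 − 28250 = 31437.5
Bid B: 95000 (certain)

Bid B ($95,000)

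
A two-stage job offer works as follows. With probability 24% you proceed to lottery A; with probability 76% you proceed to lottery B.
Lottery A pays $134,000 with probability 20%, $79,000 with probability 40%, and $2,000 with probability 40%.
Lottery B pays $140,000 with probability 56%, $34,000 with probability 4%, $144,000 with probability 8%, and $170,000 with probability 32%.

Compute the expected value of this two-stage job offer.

$124,924.80

EV(A) = 0.2 × 134000 + 0.4 × 79000 + 0.4 × 2000 = 26800 + 31600 + 800 = 59200
EV(B) = 0.56 × 140000 + 0.04 × 34000 + 0.08 × 144000 + 0.32 × 170000 = 78400 + 1360 + 11520 + 54400 = 145680
Overall = 0.24 × 59200 + 0.76 × 145680 = 14208 + 110716.8 = 124924.8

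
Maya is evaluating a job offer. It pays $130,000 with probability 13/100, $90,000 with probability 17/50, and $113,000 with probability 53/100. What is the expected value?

$107,390

EV = 13/100 × 130000 + 17/50 × 90000 + 53/100 × 113000 = 16900 + 30600 + 59890 = 107390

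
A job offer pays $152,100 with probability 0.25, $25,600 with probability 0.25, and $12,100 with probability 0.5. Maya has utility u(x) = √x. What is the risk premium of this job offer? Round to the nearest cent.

E[u] = 0.25·√152100 + 0.25·√25600 + 0.5·√12100 = 0.25·390 + 0.25·160 + 0.5·110 = 192.5
CE = (192.5)² = 37056.25
Risk premium = EV − CE = 50475 − 37056.25 = 13418.75

$13,418.75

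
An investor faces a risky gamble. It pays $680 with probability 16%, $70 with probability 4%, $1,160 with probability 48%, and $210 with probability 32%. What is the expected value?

$735.60

EV = 0.16 × 680 + 0.04 × 70 + 0.48 × 1160 + 0.32 × 210 = 108.8 + 2.8 + 556.8 + 67.2 = 735.6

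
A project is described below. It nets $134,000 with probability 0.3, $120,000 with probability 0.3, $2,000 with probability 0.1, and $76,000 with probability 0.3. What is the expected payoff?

$99,200

EV = 0.3 × 134000 + 0.3 × 120000 + 0.1 × 2000 + 0.3 × 76000 = 40200 + 36000 + 200 + 22800 = 99200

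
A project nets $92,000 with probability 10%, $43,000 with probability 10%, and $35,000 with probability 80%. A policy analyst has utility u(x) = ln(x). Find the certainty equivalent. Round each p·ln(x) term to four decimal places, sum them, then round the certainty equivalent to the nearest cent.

E[u] = 0.1·ln(92000) + 0.1·ln(43000) + 0.8·ln(35000) = 1.1430 + 1.0669 + 8.3705 = 10.5804
CE = e^10.5804 ≈ 39355.85

$39,355.85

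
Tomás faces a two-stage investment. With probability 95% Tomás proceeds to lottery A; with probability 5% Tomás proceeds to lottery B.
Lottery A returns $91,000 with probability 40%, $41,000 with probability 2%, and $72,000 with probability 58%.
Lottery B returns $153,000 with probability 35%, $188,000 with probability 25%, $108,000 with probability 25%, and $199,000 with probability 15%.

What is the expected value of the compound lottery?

EV(A) = 0.4 × 91000 + 0.02 × 41000 + 0.58 × 72000 = 36400 + 820 + 41760 = 78980
EV(B) = 0.35 × 153000 + 0.25 × 188000 + 0.25 × 108000 + 0.15 × 199000 = 53550 + 47000 + 27000 + 29850 = 157400
Overall = 0.95 × 78980 + 0.05 × 157400 = 75031 + 7870 = 82901

$82,901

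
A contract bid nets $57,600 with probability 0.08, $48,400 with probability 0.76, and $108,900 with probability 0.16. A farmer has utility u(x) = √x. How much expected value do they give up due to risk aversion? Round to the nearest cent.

$1,599.36

E[u] = 0.08·√57600 + 0.76·√48400 + 0.16·√108900 = 0.08·240 + 0.76·220 + 0.16·330 = 239.2
CE = (239.2)² = 57216.64
Risk premium = EV − CE = 58816 − 57216.64 = 1599.36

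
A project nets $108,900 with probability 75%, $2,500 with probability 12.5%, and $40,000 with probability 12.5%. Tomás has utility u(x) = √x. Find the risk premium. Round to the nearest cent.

E[u] = 0.75·√108900 + 0.125·√2500 + 0.125·√40000 = 0.75·330 + 0.125·50 + 0.125·200 = 278.75
CE = (278.75)² = 77701.5625
Risk premium = EV − CE = 86987.5 − 77701.5625 = 9285.9375

$9,285.94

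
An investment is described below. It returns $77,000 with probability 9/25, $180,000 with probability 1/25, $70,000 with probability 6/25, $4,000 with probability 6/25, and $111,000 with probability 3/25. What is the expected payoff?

$66,000

EV = 9/25 × 77000 + 1/25 × 180000 + 6/25 × 70000 + 6/25 × 4000 + 3/25 × 111000 = 27720 + 7200 + 16800 + 960 + 13320 = 66000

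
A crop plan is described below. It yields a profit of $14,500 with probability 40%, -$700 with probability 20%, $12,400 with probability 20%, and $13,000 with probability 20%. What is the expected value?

$10,740

EV = 0.4 × 14500 + 0.2 × (-700) + 0.2 × 12400 + 0.2 × 13000 = 5800 − 140 + 2480 + 2600 = 10740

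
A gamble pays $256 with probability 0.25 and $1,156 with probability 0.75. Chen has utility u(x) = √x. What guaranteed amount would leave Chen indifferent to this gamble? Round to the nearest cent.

E[u] = 0.25·√256 + 0.75·√1156 = 0.25·16 + 0.75·34 = 29.5
CE = (29.5)² = 870.25

$870.25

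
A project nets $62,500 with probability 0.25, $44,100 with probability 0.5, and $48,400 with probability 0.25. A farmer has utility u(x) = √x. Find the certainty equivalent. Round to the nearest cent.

E[u] = 0.25·√62500 + 0.5·√44100 + 0.25·√48400 = 0.25·250 + 0.5·210 + 0.25·220 = 222.5
CE = (222.5)² = 49506.25

$49,506.25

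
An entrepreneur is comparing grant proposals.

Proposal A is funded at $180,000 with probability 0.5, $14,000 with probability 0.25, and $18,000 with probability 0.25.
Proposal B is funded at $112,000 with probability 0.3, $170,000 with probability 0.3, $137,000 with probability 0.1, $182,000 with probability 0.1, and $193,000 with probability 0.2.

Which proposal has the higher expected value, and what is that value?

Proposal A = 0.5 × 180000 + 0.25 × 14000 + 0.25 × 18000 = 90000 + 3500 + 4500 = 98000
Proposal B = 0.3 × 112000 + 0.3 × 170000 + 0.1 × 137000 + 0.1 × 182000 + 0.2 × 193000 = 33600 + 51000 + 13700 + 18200 + 38600 = 155100

Proposal B ($155,100)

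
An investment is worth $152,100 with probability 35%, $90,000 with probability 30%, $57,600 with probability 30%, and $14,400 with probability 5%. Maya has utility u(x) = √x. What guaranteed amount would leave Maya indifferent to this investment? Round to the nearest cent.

$92,720.25

E[u] = 0.35·√152100 + 0.3·√90000 + 0.3·√57600 + 0.05·√14400 = 0.35·390 + 0.3·300 + 0.3·240 + 0.05·120 = 304.5
CE = (304.5)² = 92720.25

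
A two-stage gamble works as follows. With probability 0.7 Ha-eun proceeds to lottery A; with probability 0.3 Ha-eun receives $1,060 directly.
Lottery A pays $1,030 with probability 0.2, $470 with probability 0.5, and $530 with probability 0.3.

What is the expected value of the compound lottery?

$738

EV(A) = 0.2 × 1030 + 0.5 × 470 + 0.3 × 530 = 206 + 235 + 159 = 600
Branch B: 1060 (certain)
Overall = 0.7 × 600 + 0.3 × 1060 = 420 + 318 = 738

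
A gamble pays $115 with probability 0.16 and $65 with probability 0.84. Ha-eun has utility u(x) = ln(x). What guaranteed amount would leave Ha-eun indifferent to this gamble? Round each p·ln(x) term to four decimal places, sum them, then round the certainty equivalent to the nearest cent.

E[u] = 0.16·ln(115) + 0.84·ln(65) = 0.7592 + 3.5065 = 4.2657
CE = e^4.2657 ≈ 71.21

$71.21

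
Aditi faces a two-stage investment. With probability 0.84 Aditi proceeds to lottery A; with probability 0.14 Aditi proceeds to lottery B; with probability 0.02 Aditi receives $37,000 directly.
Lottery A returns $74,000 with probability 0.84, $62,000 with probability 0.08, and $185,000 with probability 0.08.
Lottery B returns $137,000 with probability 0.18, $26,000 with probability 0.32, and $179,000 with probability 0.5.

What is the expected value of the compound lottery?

$86,700

EV(A) = 0.84 × 74000 + 0.08 × 62000 + 0.08 × 185000 = 62160 + 4960 + 14800 = 81920
EV(B) = 0.18 × 137000 + 0.32 × 26000 + 0.5 × 179000 = 24660 + 8320 + 89500 = 122480
Branch C: 37000 (certain)
Overall = 0.84 × 81920 + 0.14 × 122480 + 0.02 × 37000 = 68812.8 + 17147.2 + 740 = 86700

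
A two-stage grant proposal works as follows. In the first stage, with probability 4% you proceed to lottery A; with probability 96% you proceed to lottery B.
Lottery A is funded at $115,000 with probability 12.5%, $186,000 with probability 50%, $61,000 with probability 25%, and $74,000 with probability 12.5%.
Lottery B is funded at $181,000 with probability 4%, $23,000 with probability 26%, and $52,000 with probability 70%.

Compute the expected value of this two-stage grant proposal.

$52,910.20

EV(A) = 0.125 × 115000 + 0.5 × 186000 + 0.25 × 61000 + 0.125 × 74000 = 14375 + 93000 + 15250 + 9250 = 131875
EV(B) = 0.04 × 181000 + 0.26 × 23000 + 0.7 × 52000 = 7240 + 5980 + 36400 = 49620
Overall = 0.04 × 131875 + 0.96 × 49620 = 5275 + 47635.2 = 52910.2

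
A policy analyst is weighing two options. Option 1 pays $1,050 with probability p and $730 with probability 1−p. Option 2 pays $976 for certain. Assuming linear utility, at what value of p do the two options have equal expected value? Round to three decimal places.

p·1050 + (1−p)·730 = 976
320p + 730 = 976
p = (976 − 730) / 320

p = 0.769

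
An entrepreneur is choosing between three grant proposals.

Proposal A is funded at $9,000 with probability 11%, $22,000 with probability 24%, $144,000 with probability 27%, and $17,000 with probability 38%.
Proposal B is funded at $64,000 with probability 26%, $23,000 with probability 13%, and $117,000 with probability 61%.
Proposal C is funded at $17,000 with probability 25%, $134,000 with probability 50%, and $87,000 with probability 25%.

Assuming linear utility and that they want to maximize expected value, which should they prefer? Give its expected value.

Proposal A = 0.11 × 9000 + 0.24 × 22000 + 0.27 × 144000 + 0.38 × 17000 = 990 + 5280 + 38880 + 6460 = 51610
Proposal B = 0.26 × 64000 + 0.13 × 23000 + 0.61 × 117000 = 16640 + 2990 + 71370 = 91000
Proposal C = 0.25 × 17000 + 0.5 × 134000 + 0.25 × 87000 = 4250 + 67000 + 21750 = 93000

Proposal C ($93,000)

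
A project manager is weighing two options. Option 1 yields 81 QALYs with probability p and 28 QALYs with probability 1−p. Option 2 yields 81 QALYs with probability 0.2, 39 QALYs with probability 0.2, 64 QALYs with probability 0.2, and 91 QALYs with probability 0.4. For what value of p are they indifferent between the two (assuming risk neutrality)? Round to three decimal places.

EV(Option 2) = 0.2 × 81 + 0.2 × 39 + 0.2 × 64 + 0.4 × 91 = 16.2 + 7.8 + 12.8 + 36.4 = 73.2
p·81 + (1−p)·28 = 73.2
53p + 28 = 73.2
p = (73.2 − 28) / 53

p = 0.853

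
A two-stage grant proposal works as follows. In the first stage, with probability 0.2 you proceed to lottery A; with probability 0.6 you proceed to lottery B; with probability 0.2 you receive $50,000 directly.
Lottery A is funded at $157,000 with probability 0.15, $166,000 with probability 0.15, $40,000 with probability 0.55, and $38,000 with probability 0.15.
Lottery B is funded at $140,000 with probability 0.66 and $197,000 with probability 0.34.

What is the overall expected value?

$120,858

EV(A) = 0.15 × 157000 + 0.15 × 166000 + 0.55 × 40000 + 0.15 × 38000 = 23550 + 24900 + 22000 + 5700 = 76150
EV(B) = 0.66 × 140000 + 0.34 × 197000 = 92400 + 66980 = 159380
Branch C: 50000 (certain)
Overall = 0.2 × 76150 + 0.6 × 159380 + 0.2 × 50000 = 15230 + 95628 + 10000 = 120858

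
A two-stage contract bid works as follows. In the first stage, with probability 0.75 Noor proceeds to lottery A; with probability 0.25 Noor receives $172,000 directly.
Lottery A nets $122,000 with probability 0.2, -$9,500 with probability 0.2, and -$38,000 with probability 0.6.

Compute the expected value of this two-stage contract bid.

EV(A) = 0.2 × 122000 + 0.2 × (-9500) + 0.6 × (-38000) = 24400 − 1900 − 22800 = -300
Branch B: 172000 (certain)
Overall = 0.75 × (-300) + 0.25 × 172000 = -225 + 43000 = 42775

$42,775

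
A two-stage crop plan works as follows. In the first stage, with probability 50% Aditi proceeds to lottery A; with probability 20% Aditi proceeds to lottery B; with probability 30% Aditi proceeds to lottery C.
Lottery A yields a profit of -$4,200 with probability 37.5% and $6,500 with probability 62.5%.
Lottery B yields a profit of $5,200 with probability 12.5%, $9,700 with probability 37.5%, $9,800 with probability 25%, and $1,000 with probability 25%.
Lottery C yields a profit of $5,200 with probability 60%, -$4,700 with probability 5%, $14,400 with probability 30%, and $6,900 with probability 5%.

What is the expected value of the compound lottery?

$4,906.25

EV(A) = 0.375 × (-4200) + 0.625 × 6500 = -1575 + 4062.5 = 2487.5
EV(B) = 0.125 × 5200 + 0.375 × 9700 + 0.25 × 9800 + 0.25 × 1000 = 650 + 3637.5 + 2450 + 250 = 6987.5
EV(C) = 0.6 × 5200 + 0.05 × (-4700) + 0.3 × 14400 + 0.05 × 6900 = 3120 − 235 + 4320 + 345 = 7550
Overall = 0.5 × 2487.5 + 0.2 × 6987.5 + 0.3 × 7550 = 1243.75 + 1397.5 + 2265 = 4906.25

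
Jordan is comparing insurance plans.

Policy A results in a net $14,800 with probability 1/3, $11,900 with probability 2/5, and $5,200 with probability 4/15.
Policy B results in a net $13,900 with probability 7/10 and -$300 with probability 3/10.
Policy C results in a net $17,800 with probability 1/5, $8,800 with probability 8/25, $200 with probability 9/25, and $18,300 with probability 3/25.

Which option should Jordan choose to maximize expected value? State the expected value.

Policy A ($11,080)

Policy A = 1/3 × 14800 + 2/5 × 11900 + 4/15 × 5200 = 4933.3333 + 4760 + 1386.6667 = 11080
Policy B = 7/10 × 13900 + 3/10 × (-300) = 9730 − 90 = 9640
Policy C = 1/5 × 17800 + 8/25 × 8800 + 9/25 × 200 + 3/25 × 18300 = 3560 + 2816 + 72 + 2196 = 8644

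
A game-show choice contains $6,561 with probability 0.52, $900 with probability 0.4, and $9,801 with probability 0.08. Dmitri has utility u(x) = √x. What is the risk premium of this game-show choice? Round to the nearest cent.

E[u] = 0.52·√6561 + 0.4·√900 + 0.08·√9801 = 0.52·81 + 0.4·30 + 0.08·99 = 62.04
CE = (62.04)² = 3848.9616
Risk premium = EV − CE = 4555.8 − 3848.9616 = 706.8384

$706.84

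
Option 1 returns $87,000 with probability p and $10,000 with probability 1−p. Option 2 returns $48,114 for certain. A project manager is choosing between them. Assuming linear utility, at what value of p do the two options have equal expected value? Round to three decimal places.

p = 0.495

p·87000 + (1−p)·10000 = 48114
77000p + 10000 = 48114
p = (48114 − 10000) / 77000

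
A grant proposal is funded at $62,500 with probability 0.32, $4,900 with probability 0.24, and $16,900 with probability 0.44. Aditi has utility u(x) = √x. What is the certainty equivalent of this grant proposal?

E[u] = 0.32·√62500 + 0.24·√4900 + 0.44·√16900 = 0.32·250 + 0.24·70 + 0.44·130 = 154
CE = (154)² = 23716

$23,716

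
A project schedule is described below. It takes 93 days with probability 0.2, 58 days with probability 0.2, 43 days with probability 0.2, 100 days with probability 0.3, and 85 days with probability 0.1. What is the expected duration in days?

EV = 0.2 × 93 + 0.2 × 58 + 0.2 × 43 + 0.3 × 100 + 0.1 × 85 = 18.6 + 11.6 + 8.6 + 30 + 8.5 = 77.3

77.3 days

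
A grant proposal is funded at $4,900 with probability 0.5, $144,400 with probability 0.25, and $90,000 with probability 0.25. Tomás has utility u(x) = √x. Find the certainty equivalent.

E[u] = 0.5·√4900 + 0.25·√144400 + 0.25·√90000 = 0.5·70 + 0.25·380 + 0.25·300 = 205
CE = (205)² = 42025

$42,025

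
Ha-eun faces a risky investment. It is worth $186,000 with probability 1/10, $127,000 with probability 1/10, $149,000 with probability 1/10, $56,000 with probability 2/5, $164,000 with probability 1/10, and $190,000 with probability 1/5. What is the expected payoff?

EV = 1/10 × 186000 + 1/10 × 127000 + 1/10 × 149000 + 2/5 × 56000 + 1/10 × 164000 + 1/5 × 190000 = 18600 + 12700 + 14900 + 22400 + 16400 + 38000 = 123000

$123,000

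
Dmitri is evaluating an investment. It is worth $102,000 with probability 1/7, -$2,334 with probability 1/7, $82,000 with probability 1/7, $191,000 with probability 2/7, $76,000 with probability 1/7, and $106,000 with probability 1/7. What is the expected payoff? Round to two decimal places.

$106,523.71

EV = 1/7 × 102000 + 1/7 × (-2334) + 1/7 × 82000 + 2/7 × 191000 + 1/7 × 76000 + 1/7 × 106000 = 14571.4286 − 333.4286 + 11714.2857 + 54571.4286 + 10857.1429 + 15142.8571 = 106523.7143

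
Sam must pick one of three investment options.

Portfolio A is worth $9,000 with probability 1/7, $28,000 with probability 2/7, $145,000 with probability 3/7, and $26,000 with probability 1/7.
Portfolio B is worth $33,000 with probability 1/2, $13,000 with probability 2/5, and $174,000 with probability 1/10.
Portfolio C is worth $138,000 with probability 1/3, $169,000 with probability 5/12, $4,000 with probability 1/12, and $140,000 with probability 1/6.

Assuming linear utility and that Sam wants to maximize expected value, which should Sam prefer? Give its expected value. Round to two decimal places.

Portfolio A = 1/7 × 9000 + 2/7 × 28000 + 3/7 × 145000 + 1/7 × 26000 = 1285.7143 + 8000 + 62142.8571 + 3714.2857 = 75142.8571
Portfolio B = 1/2 × 33000 + 2/5 × 13000 + 1/10 × 174000 = 16500 + 5200 + 17400 = 39100
Portfolio C = 1/3 × 138000 + 5/12 × 169000 + 1/12 × 4000 + 1/6 × 140000 = 46000 + 70416.6667 + 333.3333 + 23333.3333 = 140083.3333

Portfolio C ($140,083.33)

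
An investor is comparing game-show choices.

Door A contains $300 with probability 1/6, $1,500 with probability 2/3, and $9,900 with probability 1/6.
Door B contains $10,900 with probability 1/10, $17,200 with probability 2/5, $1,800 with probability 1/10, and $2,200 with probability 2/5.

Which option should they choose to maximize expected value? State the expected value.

Door B ($9,030)

Door A = 1/6 × 300 + 2/3 × 1500 + 1/6 × 9900 = 50 + 1000 + 1650 = 2700
Door B = 1/10 × 10900 + 2/5 × 17200 + 1/10 × 1800 + 2/5 × 2200 = 1090 + 6880 + 180 + 880 = 9030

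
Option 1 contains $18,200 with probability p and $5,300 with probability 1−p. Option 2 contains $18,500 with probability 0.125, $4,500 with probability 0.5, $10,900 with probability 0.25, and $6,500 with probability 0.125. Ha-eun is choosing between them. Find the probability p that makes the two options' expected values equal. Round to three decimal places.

p = 0.217

EV(Option 2) = 0.125 × 18500 + 0.5 × 4500 + 0.25 × 10900 + 0.125 × 6500 = 2312.5 + 2250 + 2725 + 812.5 = 8100
p·18200 + (1−p)·5300 = 8100
12900p + 5300 = 8100
p = (8100 − 5300) / 12900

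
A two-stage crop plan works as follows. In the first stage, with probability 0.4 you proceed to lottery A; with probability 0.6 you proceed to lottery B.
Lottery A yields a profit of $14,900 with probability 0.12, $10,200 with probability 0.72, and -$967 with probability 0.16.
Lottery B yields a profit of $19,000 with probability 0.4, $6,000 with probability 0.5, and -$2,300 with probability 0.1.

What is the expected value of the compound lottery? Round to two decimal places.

$9,812.91

EV(A) = 0.12 × 14900 + 0.72 × 10200 + 0.16 × (-967) = 1788 + 7344 − 154.72 = 8977.28
EV(B) = 0.4 × 19000 + 0.5 × 6000 + 0.1 × (-2300) = 7600 + 3000 − 230 = 10370
Overall = 0.4 × 8977.28 + 0.6 × 10370 = 3590.912 + 6222 = 9812.912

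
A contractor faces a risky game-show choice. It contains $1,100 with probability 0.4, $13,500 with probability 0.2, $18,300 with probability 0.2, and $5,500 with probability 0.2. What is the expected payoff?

$7,900

EV = 0.4 × 1100 + 0.2 × 13500 + 0.2 × 18300 + 0.2 × 5500 = 440 + 2700 + 3660 + 1100 = 7900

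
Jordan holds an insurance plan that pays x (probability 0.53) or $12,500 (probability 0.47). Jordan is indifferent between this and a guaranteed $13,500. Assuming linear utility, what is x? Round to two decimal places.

x = $14,386.79

0.53·x + 0.47·12500 = 13500
0.53·x = 13500 − 5875 = 7625
x = 7625 / 0.53 = 14386.7925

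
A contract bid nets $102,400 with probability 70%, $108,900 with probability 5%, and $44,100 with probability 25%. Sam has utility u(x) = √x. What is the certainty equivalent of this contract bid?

E[u] = 0.7·√102400 + 0.05·√108900 + 0.25·√44100 = 0.7·320 + 0.05·330 + 0.25·210 = 293
CE = (293)² = 85849

$85,849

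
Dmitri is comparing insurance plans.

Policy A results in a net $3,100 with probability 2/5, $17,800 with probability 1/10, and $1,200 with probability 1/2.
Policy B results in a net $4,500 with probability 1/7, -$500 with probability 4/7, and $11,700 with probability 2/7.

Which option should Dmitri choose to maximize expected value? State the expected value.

Policy B ($3,700)

Policy A = 2/5 × 3100 + 1/10 × 17800 + 1/2 × 1200 = 1240 + 1780 + 600 = 3620
Policy B = 1/7 × 4500 + 4/7 × (-500) + 2/7 × 11700 = 642.8571 − 285.7143 + 3342.8571 = 3700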